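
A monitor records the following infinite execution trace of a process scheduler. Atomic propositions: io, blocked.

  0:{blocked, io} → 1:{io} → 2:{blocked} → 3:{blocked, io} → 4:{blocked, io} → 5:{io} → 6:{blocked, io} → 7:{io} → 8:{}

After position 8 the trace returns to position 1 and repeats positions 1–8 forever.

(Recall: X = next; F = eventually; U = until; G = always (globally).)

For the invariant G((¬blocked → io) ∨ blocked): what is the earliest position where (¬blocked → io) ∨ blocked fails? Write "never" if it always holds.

Check (¬blocked → io) ∨ blocked at each position in order: 0 ✓, 1 ✓, 2 ✓, 3 ✓, 4 ✓, 5 ✓, 6 ✓, 7 ✓.
At position 8 the labels are {}, so (¬blocked → io) ∨ blocked is false there. This is the first violation.

8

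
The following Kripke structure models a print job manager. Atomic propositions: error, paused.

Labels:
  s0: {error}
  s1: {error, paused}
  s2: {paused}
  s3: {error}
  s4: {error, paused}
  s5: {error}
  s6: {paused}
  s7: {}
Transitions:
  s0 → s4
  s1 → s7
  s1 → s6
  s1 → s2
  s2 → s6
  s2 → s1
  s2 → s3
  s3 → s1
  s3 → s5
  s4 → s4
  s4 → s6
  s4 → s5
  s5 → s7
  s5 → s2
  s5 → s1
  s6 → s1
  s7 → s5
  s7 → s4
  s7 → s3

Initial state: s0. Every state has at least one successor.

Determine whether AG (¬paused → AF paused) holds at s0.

States satisfying ¬paused → AF paused: {s0, s1, s2, s4, s6}.
States satisfying AG (¬paused → AF paused): ∅.
s3 is reachable from s0 and violates ¬paused → AF paused, so AG fails at s0.
s0 ∉ Sat(AG (¬paused → AF paused)).

Violated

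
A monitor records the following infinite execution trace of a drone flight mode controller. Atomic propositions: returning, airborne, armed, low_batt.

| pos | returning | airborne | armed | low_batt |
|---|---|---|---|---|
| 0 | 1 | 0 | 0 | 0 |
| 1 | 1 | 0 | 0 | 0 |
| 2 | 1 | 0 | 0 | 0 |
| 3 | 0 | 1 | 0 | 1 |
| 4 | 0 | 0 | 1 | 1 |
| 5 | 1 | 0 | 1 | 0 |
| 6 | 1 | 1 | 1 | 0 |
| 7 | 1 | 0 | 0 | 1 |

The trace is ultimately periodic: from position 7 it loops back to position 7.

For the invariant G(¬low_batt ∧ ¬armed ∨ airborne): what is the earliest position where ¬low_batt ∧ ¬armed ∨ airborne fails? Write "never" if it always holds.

4

Check ¬low_batt ∧ ¬armed ∨ airborne at each position in order: 0 ✓, 1 ✓, 2 ✓, 3 ✓.
At position 4 the labels are {armed, low_batt}, so ¬low_batt ∧ ¬armed ∨ airborne is false there. This is the first violation.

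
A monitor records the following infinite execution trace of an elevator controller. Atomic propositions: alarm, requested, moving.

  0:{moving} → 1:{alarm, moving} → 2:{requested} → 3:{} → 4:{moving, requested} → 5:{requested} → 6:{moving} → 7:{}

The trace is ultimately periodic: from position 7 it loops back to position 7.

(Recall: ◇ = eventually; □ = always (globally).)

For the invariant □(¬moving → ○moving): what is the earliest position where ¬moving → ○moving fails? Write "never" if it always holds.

Check ¬moving → ○moving at each position in order: 0 ✓, 1 ✓.
At position 2 the labels are {requested} and the next position 3 has {}, so ¬moving → ○moving is false there. This is the first violation.

2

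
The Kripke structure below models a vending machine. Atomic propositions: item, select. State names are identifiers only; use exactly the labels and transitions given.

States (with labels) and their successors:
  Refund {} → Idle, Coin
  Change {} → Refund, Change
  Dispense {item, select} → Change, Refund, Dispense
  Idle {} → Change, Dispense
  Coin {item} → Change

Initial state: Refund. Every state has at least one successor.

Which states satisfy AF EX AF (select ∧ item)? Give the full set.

States satisfying EX AF (select ∧ item): {Dispense, Idle}.
States satisfying AF EX AF (select ∧ item): {Dispense, Idle}.

{Dispense, Idle}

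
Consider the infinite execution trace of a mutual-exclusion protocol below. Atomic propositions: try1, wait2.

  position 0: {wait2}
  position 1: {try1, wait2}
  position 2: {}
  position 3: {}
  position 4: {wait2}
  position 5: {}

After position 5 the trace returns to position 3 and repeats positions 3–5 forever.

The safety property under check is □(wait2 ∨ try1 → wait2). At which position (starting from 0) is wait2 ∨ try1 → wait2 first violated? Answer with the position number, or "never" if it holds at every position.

never

wait2 ∨ try1 → wait2 holds at every position 0..5, and those are all the positions the trace ever visits, so the invariant □(wait2 ∨ try1 → wait2) is never violated.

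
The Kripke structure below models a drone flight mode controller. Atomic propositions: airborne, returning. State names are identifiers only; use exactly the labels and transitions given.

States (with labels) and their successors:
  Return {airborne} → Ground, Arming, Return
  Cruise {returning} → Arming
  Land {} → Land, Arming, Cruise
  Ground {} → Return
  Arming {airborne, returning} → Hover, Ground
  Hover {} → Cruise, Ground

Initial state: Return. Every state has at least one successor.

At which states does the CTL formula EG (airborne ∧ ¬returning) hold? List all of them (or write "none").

{Return}

States satisfying airborne ∧ ¬returning: {Return}.
States satisfying EG (airborne ∧ ¬returning): {Return}.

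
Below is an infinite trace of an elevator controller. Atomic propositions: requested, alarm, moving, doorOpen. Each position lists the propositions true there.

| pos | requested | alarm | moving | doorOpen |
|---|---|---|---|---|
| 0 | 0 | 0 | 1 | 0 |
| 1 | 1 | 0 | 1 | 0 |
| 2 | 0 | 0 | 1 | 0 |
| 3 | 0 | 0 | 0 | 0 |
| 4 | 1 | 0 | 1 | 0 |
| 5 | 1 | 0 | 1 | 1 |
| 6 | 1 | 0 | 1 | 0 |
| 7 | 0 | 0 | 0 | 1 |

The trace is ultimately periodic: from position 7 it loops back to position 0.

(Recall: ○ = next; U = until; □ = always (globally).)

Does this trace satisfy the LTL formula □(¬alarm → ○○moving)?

¬alarm → ○○moving must hold at every position from 0 onward. It fails at position 1, so □(¬alarm → ○○moving) is false.
Positions where ¬alarm holds: 0, 1, 2, 3, 4, 5, 6, 7.
Check ○○moving at each: 0→ok, 1→fails, 2→ok, 3→ok, 4→ok, 5→fails, 6→ok, 7→ok.

No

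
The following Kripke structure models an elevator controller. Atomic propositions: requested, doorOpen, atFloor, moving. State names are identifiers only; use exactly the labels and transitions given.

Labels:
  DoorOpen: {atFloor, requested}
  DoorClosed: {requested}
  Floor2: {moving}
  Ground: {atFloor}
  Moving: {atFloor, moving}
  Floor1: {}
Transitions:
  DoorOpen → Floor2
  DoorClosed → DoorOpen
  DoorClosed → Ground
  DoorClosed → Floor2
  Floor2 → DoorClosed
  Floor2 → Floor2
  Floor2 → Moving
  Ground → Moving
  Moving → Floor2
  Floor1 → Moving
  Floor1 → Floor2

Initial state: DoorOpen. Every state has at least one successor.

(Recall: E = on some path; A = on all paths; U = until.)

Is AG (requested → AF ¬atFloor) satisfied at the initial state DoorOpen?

States satisfying requested → AF ¬atFloor: {DoorOpen, DoorClosed, Floor2, Ground, Moving, Floor1}.
States satisfying AG (requested → AF ¬atFloor): {DoorOpen, DoorClosed, Floor2, Ground, Moving, Floor1}.
Every state reachable from DoorOpen satisfies requested → AF ¬atFloor.
DoorOpen ∈ Sat(AG (requested → AF ¬atFloor)).

Satisfied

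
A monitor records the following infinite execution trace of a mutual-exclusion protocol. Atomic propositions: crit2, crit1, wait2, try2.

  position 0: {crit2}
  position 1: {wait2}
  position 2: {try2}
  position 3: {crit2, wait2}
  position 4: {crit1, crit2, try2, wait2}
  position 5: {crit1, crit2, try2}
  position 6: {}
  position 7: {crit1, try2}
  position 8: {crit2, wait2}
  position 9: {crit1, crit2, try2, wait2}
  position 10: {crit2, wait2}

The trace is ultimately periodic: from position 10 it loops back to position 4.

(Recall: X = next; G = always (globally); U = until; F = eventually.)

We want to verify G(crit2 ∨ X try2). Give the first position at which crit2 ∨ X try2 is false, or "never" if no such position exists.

2

Check crit2 ∨ X try2 at each position in order: 0 ✓, 1 ✓.
At position 2 the labels are {try2} and the next position 3 has {crit2, wait2}, so crit2 ∨ X try2 is false there. This is the first violation.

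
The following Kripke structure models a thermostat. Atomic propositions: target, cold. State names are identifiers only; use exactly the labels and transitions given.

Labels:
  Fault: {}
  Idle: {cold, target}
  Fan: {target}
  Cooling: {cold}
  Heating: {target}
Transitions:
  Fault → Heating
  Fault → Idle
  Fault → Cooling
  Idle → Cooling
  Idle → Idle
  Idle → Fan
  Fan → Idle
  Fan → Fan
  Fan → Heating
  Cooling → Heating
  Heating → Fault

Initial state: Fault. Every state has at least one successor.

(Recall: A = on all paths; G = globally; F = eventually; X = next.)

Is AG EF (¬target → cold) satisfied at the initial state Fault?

States satisfying EF (¬target → cold): {Fault, Idle, Fan, Cooling, Heating}.
States satisfying AG EF (¬target → cold): {Fault, Idle, Fan, Cooling, Heating}.
Every state reachable from Fault satisfies EF (¬target → cold).
Fault ∈ Sat(AG EF (¬target → cold)).

Yes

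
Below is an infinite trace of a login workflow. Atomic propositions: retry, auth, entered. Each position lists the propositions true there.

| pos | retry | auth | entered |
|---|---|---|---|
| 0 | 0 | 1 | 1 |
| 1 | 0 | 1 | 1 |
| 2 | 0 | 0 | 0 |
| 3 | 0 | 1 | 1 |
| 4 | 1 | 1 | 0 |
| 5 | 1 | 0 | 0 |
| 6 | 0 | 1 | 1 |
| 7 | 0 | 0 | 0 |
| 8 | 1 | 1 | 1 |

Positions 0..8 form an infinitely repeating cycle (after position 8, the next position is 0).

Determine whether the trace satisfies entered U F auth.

Yes

Walking from position 0: F auth first holds at position 0, and entered holds at every earlier position along the way, so entered U F auth holds.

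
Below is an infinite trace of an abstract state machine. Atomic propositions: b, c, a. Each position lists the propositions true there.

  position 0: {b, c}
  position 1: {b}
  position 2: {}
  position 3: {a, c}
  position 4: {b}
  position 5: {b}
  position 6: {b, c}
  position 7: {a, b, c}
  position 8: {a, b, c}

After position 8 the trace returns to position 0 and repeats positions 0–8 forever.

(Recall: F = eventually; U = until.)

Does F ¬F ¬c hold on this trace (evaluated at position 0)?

No

¬F ¬c is false at every position 0..8, so it never becomes true and F ¬F ¬c fails.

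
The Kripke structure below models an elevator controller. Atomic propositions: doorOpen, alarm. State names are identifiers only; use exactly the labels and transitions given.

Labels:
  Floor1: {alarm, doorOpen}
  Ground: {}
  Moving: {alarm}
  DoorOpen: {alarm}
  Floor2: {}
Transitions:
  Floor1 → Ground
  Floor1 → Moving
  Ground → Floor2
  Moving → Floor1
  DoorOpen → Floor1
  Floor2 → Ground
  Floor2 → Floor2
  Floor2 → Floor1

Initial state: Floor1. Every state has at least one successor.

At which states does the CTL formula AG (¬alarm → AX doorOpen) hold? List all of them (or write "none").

States satisfying ¬alarm → AX doorOpen: {Floor1, Moving, DoorOpen}.
States satisfying AG (¬alarm → AX doorOpen): ∅.

none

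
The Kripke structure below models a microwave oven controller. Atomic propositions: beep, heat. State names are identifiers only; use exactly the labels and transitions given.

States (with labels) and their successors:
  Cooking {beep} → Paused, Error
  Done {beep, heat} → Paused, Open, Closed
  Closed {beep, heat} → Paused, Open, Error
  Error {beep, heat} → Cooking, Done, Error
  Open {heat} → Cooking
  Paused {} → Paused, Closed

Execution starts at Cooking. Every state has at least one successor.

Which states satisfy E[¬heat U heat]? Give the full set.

States satisfying ¬heat: {Cooking, Paused}.
States satisfying heat: {Done, Closed, Error, Open}.
States satisfying E[¬heat U heat]: {Cooking, Done, Closed, Error, Open, Paused}.

{Cooking, Done, Closed, Error, Open, Paused}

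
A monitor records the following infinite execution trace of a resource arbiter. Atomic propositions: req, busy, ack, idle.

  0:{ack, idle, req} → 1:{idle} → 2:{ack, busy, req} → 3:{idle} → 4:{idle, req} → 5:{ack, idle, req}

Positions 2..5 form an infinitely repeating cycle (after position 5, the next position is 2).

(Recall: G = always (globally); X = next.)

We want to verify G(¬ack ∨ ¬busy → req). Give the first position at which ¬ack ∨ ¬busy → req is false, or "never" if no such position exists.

Check ¬ack ∨ ¬busy → req at each position in order: 0 ✓.
At position 1 the labels are {idle}, so ¬ack ∨ ¬busy → req is false there. This is the first violation.

1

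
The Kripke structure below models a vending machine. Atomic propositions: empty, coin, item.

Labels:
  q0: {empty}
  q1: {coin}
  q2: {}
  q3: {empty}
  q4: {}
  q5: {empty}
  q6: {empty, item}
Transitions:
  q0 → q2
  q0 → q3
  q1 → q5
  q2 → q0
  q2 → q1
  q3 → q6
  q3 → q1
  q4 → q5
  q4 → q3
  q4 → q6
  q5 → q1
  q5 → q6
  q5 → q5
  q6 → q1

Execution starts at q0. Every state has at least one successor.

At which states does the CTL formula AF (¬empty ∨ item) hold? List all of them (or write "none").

{q0, q1, q2, q3, q4, q6}

States satisfying ¬empty ∨ item: {q1, q2, q4, q6}.
States satisfying AF (¬empty ∨ item): {q0, q1, q2, q3, q4, q6}.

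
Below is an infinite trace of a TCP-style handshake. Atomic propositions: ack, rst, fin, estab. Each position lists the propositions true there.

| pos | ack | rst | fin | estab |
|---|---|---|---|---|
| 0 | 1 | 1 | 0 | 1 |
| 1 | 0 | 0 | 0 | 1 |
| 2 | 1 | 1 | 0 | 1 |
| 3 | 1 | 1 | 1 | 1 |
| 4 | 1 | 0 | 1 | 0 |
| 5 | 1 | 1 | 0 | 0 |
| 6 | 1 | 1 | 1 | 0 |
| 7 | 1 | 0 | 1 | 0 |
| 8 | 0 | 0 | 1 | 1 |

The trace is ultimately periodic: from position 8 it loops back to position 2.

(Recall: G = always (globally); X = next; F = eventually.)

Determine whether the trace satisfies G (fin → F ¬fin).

fin → F ¬fin holds at every position 0..8, and those are all positions ever visited, so G (fin → F ¬fin) holds.
Positions where fin holds: 3, 4, 6, 7, 8.
Check F ¬fin at each: 3→ok, 4→ok, 6→ok, 7→ok, 8→ok.

Satisfied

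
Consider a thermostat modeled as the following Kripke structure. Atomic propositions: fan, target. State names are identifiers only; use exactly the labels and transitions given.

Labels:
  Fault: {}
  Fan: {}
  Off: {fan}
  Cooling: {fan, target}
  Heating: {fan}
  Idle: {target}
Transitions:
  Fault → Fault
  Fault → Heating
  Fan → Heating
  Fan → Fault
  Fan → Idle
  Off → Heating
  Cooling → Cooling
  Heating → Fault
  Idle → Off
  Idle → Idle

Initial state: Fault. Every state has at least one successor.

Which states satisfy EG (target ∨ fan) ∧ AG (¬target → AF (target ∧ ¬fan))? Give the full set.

{Cooling}

States satisfying target ∨ fan: {Off, Cooling, Heating, Idle}.
States satisfying EG (target ∨ fan): {Cooling, Idle}.
States satisfying ¬target → AF (target ∧ ¬fan): {Cooling, Idle}.
States satisfying AG (¬target → AF (target ∧ ¬fan)): {Cooling}.
States satisfying EG (target ∨ fan) ∧ AG (¬target → AF (target ∧ ¬fan)): {Cooling}.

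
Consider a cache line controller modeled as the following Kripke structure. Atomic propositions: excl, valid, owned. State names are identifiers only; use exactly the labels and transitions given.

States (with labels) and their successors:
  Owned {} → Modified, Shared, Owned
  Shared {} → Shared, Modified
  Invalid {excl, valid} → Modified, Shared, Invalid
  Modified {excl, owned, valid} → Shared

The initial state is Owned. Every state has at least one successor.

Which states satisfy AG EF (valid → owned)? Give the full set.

States satisfying EF (valid → owned): {Owned, Shared, Invalid, Modified}.
States satisfying AG EF (valid → owned): {Owned, Shared, Invalid, Modified}.

{Owned, Shared, Invalid, Modified}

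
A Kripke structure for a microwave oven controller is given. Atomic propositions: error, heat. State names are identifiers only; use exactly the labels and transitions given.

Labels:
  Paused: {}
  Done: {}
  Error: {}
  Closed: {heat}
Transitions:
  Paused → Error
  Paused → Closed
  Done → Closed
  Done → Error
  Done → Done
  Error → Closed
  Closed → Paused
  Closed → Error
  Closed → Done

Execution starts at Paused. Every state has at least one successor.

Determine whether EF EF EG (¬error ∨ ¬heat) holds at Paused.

States satisfying EF EG (¬error ∨ ¬heat): {Paused, Done, Error, Closed}.
States satisfying EF EF EG (¬error ∨ ¬heat): {Paused, Done, Error, Closed}.
Some path from Paused reaches a state where EF EG (¬error ∨ ¬heat) holds.
Paused ∈ Sat(EF EF EG (¬error ∨ ¬heat)).

Holds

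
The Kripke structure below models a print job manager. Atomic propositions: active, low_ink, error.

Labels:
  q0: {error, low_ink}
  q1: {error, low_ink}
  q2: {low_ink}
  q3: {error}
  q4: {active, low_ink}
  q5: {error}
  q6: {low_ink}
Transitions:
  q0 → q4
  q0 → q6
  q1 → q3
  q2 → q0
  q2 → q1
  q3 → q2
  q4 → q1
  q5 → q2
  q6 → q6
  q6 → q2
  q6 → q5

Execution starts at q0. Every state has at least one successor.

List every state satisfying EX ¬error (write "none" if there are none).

States satisfying ¬error: {q2, q4, q6}.
States satisfying EX ¬error: {q0, q3, q5, q6}.

{q0, q3, q5, q6}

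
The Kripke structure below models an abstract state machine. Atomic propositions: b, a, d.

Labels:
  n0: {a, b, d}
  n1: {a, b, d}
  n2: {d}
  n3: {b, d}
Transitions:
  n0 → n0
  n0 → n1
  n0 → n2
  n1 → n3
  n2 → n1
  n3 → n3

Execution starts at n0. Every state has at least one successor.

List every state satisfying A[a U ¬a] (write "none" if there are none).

{n1, n2, n3}

States satisfying a: {n0, n1}.
States satisfying ¬a: {n2, n3}.
States satisfying A[a U ¬a]: {n1, n2, n3}.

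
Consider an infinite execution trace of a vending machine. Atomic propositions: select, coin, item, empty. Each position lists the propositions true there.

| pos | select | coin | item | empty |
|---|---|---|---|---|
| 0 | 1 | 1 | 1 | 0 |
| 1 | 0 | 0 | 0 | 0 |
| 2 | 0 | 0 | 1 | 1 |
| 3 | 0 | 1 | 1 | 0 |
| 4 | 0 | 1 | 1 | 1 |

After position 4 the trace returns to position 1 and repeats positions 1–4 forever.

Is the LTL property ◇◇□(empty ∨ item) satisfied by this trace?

Does not hold

◇□(empty ∨ item) is false at every position 0..4, so it never becomes true and ◇◇□(empty ∨ item) fails.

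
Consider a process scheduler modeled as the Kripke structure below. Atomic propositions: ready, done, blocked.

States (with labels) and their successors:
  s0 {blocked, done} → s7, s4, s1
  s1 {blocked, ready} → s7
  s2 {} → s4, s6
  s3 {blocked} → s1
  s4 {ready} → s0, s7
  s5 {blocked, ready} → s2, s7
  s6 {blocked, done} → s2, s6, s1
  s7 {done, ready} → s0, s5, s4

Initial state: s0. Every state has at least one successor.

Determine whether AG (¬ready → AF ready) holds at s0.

Violated

States satisfying ¬ready → AF ready: {s0, s1, s3, s4, s5, s7}.
States satisfying AG (¬ready → AF ready): ∅.
s2 is reachable from s0 and violates ¬ready → AF ready, so AG fails at s0.
s0 ∉ Sat(AG (¬ready → AF ready)).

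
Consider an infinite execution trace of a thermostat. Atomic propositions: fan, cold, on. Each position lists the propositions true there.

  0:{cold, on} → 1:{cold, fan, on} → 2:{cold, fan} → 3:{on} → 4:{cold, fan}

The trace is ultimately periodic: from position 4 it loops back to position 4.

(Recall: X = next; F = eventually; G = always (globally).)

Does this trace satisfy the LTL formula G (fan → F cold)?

Holds

fan → F cold holds at every position 0..4, and those are all positions ever visited, so G (fan → F cold) holds.
Positions where fan holds: 1, 2, 4.
Check F cold at each: 1→ok, 2→ok, 4→ok.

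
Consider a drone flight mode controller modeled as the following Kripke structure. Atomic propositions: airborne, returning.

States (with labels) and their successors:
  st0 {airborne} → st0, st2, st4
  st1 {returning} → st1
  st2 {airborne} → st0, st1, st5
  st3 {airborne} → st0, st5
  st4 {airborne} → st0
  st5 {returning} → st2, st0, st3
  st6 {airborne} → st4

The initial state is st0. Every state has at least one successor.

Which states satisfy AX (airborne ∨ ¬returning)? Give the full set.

{st0, st4, st5, st6}

States satisfying airborne ∨ ¬returning: {st0, st2, st3, st4, st6}.
States satisfying AX (airborne ∨ ¬returning): {st0, st4, st5, st6}.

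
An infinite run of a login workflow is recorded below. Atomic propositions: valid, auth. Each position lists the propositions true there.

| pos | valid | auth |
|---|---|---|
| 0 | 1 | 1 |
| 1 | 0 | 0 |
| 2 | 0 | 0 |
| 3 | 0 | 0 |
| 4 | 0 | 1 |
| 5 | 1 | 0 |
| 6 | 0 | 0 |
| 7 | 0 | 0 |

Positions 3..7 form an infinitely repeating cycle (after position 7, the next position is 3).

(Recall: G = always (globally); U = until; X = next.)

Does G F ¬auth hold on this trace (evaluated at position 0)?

Yes

F ¬auth holds at every position 0..7, and those are all positions ever visited, so G F ¬auth holds.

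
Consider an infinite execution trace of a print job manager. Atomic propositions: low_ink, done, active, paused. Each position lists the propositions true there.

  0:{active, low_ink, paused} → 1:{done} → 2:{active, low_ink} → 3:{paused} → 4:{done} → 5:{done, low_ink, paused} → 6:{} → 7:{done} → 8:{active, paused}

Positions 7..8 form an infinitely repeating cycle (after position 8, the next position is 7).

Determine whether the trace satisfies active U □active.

Walking from position 0: at position 1, □active has not yet held and active fails, so active U □active is false.

Does not hold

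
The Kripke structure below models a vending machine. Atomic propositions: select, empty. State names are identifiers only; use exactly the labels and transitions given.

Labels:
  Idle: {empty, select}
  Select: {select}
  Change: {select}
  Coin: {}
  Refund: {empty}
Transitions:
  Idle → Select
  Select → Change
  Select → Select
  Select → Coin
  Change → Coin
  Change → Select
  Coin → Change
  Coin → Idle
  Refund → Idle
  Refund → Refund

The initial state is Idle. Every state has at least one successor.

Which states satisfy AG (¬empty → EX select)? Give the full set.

{Idle, Select, Change, Coin, Refund}

States satisfying ¬empty → EX select: {Idle, Select, Change, Coin, Refund}.
States satisfying AG (¬empty → EX select): {Idle, Select, Change, Coin, Refund}.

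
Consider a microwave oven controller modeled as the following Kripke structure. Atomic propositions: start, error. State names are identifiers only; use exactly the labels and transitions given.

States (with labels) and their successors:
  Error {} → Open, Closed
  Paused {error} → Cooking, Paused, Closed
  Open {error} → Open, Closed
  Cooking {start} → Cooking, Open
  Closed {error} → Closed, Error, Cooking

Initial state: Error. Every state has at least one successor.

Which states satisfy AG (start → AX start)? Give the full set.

none

States satisfying start → AX start: {Error, Paused, Open, Closed}.
States satisfying AG (start → AX start): ∅.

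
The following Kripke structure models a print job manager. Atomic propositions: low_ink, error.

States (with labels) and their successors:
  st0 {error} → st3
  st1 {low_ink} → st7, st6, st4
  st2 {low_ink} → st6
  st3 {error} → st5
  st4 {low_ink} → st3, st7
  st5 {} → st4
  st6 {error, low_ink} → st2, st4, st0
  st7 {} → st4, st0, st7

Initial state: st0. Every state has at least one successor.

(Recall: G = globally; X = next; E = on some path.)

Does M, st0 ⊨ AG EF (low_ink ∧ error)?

Violated

States satisfying EF (low_ink ∧ error): {st1, st2, st6}.
States satisfying AG EF (low_ink ∧ error): ∅.
st0 is reachable from st0 and violates EF (low_ink ∧ error), so AG fails at st0.
st0 ∉ Sat(AG EF (low_ink ∧ error)).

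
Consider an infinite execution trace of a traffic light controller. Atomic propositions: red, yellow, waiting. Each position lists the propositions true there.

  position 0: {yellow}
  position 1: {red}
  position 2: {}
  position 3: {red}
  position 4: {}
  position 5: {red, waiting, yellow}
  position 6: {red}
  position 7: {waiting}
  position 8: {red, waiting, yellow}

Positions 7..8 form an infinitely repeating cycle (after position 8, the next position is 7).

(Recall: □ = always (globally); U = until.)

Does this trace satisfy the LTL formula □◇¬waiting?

◇¬waiting must hold at every position from 0 onward. It fails at position 7, so □◇¬waiting is false.

No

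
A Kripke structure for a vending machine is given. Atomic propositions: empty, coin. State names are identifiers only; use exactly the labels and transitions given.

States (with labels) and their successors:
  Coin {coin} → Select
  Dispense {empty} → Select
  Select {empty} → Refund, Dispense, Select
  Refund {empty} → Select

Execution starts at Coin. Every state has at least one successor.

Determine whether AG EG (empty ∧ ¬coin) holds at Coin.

No

States satisfying EG (empty ∧ ¬coin): {Dispense, Select, Refund}.
States satisfying AG EG (empty ∧ ¬coin): {Dispense, Select, Refund}.
Coin is reachable from Coin and violates EG (empty ∧ ¬coin), so AG fails at Coin.
Coin ∉ Sat(AG EG (empty ∧ ¬coin)).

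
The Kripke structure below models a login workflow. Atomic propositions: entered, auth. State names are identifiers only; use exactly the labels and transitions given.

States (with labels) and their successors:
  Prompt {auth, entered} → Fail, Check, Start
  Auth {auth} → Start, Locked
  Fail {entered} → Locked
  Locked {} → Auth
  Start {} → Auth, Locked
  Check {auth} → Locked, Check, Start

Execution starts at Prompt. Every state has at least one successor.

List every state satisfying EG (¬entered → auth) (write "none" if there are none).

States satisfying ¬entered → auth: {Prompt, Auth, Fail, Check}.
States satisfying EG (¬entered → auth): {Prompt, Check}.

{Prompt, Check}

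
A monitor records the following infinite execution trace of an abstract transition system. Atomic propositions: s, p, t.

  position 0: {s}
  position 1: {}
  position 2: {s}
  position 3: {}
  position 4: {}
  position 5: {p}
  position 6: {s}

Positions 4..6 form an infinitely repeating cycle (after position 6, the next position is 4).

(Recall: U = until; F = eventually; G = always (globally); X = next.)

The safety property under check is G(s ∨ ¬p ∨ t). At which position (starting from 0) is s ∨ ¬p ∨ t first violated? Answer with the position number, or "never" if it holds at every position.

Check s ∨ ¬p ∨ t at each position in order: 0 ✓, 1 ✓, 2 ✓, 3 ✓, 4 ✓.
At position 5 the labels are {p}, so s ∨ ¬p ∨ t is false there. This is the first violation.

5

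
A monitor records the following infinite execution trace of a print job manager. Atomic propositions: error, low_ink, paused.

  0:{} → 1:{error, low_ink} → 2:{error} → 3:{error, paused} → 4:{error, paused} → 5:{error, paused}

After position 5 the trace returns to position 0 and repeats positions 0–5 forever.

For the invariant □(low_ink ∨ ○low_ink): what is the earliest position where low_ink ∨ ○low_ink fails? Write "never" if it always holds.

Check low_ink ∨ ○low_ink at each position in order: 0 ✓, 1 ✓.
At position 2 the labels are {error} and the next position 3 has {error, paused}, so low_ink ∨ ○low_ink is false there. This is the first violation.

2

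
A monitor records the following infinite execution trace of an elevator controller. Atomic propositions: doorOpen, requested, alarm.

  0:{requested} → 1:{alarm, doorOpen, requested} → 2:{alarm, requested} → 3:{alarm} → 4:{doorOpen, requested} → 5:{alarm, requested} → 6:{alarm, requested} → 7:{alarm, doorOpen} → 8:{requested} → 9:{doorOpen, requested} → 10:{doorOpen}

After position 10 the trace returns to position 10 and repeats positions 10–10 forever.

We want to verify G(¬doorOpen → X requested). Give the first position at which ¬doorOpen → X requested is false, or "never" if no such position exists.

2

Check ¬doorOpen → X requested at each position in order: 0 ✓, 1 ✓.
At position 2 the labels are {alarm, requested} and the next position 3 has {alarm}, so ¬doorOpen → X requested is false there. This is the first violation.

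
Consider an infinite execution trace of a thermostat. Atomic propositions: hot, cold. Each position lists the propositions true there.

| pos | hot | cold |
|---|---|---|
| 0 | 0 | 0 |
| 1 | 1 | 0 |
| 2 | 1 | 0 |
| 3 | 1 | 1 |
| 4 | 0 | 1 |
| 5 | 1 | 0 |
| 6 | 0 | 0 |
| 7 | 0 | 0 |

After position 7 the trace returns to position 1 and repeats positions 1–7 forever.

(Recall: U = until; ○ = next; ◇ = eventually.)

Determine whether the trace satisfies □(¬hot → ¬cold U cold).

¬hot → ¬cold U cold holds at every position 0..7, and those are all positions ever visited, so □(¬hot → ¬cold U cold) holds.
Positions where ¬hot holds: 0, 4, 6, 7.
Check ¬cold U cold at each: 0→ok, 4→ok, 6→ok, 7→ok.

Satisfied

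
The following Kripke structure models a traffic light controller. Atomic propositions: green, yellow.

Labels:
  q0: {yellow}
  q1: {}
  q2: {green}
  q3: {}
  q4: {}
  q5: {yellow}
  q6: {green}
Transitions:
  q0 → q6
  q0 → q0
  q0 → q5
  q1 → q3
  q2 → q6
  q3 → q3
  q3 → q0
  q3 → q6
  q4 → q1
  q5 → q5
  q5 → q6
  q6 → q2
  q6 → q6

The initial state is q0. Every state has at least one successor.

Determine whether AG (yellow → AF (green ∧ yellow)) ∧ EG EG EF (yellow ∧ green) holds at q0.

States satisfying yellow → AF (green ∧ yellow): {q1, q2, q3, q4, q6}.
States satisfying AG (yellow → AF (green ∧ yellow)): {q2, q6}.
States satisfying EG EF (yellow ∧ green): ∅.
States satisfying EG EG EF (yellow ∧ green): ∅.
States satisfying AG (yellow → AF (green ∧ yellow)) ∧ EG EG EF (yellow ∧ green): ∅.
q0 ∉ Sat(AG (yellow → AF (green ∧ yellow)) ∧ EG EG EF (yellow ∧ green)).

No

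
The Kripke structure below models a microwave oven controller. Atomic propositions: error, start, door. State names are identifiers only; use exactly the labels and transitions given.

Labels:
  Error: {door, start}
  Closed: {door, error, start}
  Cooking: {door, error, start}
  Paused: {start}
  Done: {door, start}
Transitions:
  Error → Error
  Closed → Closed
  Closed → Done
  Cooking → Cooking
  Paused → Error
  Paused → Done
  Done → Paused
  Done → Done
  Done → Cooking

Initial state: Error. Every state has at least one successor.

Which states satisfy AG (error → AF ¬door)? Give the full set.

{Error}

States satisfying error → AF ¬door: {Error, Paused, Done}.
States satisfying AG (error → AF ¬door): {Error}.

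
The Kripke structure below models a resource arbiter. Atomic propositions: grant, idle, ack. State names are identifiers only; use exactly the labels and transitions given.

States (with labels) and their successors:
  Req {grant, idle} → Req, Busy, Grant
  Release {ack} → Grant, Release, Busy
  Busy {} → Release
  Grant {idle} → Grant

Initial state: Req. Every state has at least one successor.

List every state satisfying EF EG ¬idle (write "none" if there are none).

{Req, Release, Busy}

States satisfying EG ¬idle: {Release, Busy}.
States satisfying EF EG ¬idle: {Req, Release, Busy}.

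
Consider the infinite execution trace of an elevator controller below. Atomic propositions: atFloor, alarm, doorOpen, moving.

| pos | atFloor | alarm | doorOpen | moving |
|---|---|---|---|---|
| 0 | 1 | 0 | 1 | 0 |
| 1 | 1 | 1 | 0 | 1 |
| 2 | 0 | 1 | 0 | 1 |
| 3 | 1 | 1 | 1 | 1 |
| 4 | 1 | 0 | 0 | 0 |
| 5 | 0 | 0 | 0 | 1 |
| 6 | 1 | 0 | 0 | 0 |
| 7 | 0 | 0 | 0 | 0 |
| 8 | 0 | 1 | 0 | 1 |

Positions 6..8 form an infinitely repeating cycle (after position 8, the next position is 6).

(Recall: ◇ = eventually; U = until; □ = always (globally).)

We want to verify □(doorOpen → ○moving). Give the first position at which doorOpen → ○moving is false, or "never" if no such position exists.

Check doorOpen → ○moving at each position in order: 0 ✓, 1 ✓, 2 ✓.
At position 3 the labels are {alarm, atFloor, doorOpen, moving} and the next position 4 has {atFloor}, so doorOpen → ○moving is false there. This is the first violation.

3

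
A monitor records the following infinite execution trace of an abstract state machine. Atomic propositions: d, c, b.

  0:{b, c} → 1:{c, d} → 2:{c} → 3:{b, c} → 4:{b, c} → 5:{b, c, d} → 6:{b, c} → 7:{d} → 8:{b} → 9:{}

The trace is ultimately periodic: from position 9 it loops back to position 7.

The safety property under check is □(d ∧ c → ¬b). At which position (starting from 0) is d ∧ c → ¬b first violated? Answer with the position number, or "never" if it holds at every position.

5

Check d ∧ c → ¬b at each position in order: 0 ✓, 1 ✓, 2 ✓, 3 ✓, 4 ✓.
At position 5 the labels are {b, c, d}, so d ∧ c → ¬b is false there. This is the first violation.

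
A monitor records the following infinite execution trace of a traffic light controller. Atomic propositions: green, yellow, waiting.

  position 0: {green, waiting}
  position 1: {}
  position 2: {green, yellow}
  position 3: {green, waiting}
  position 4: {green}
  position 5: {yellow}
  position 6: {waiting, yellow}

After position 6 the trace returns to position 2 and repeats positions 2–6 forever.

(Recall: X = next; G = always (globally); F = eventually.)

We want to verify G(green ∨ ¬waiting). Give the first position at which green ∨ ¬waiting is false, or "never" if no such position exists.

Check green ∨ ¬waiting at each position in order: 0 ✓, 1 ✓, 2 ✓, 3 ✓, 4 ✓, 5 ✓.
At position 6 the labels are {waiting, yellow}, so green ∨ ¬waiting is false there. This is the first violation.

6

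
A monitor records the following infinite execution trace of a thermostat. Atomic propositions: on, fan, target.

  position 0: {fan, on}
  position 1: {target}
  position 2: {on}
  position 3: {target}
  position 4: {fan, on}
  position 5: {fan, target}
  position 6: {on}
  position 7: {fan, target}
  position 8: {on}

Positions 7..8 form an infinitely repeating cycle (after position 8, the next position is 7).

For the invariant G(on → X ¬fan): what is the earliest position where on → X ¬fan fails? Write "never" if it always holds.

4

Check on → X ¬fan at each position in order: 0 ✓, 1 ✓, 2 ✓, 3 ✓.
At position 4 the labels are {fan, on} and the next position 5 has {fan, target}, so on → X ¬fan is false there. This is the first violation.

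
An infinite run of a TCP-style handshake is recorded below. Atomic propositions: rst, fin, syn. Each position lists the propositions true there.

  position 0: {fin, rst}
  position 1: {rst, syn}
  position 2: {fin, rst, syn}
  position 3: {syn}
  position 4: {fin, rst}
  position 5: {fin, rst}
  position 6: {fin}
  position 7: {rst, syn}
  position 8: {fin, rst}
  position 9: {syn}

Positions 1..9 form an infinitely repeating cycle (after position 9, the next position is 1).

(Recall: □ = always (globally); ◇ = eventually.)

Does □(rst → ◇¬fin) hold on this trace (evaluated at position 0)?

rst → ◇¬fin holds at every position 0..9, and those are all positions ever visited, so □(rst → ◇¬fin) holds.
Positions where rst holds: 0, 1, 2, 4, 5, 7, 8.
Check ◇¬fin at each: 0→ok, 1→ok, 2→ok, 4→ok, 5→ok, 7→ok, 8→ok.

Satisfied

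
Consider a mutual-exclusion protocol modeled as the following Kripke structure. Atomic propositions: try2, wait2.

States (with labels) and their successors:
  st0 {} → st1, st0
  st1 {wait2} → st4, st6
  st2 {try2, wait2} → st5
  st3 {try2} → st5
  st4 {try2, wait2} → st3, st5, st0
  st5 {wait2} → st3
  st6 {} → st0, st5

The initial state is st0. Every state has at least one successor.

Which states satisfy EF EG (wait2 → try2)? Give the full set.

States satisfying EG (wait2 → try2): {st0, st4, st6}.
States satisfying EF EG (wait2 → try2): {st0, st1, st4, st6}.

{st0, st1, st4, st6}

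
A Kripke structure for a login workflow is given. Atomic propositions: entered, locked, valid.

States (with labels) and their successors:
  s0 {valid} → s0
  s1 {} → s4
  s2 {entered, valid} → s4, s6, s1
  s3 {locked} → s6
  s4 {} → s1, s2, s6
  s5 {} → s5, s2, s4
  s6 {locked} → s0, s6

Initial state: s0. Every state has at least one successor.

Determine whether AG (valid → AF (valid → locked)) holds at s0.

No

States satisfying valid → AF (valid → locked): {s1, s2, s3, s4, s5, s6}.
States satisfying AG (valid → AF (valid → locked)): ∅.
s0 is reachable from s0 and violates valid → AF (valid → locked), so AG fails at s0.
s0 ∉ Sat(AG (valid → AF (valid → locked))).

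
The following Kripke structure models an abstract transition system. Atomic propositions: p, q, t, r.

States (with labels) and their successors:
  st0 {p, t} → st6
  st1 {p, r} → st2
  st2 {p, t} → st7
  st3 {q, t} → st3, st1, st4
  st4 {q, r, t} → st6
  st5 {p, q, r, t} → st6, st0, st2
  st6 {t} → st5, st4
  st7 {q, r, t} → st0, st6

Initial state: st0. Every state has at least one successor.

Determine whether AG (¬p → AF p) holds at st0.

Does not hold

States satisfying ¬p → AF p: {st0, st1, st2, st5}.
States satisfying AG (¬p → AF p): ∅.
st4 is reachable from st0 and violates ¬p → AF p, so AG fails at st0.
st0 ∉ Sat(AG (¬p → AF p)).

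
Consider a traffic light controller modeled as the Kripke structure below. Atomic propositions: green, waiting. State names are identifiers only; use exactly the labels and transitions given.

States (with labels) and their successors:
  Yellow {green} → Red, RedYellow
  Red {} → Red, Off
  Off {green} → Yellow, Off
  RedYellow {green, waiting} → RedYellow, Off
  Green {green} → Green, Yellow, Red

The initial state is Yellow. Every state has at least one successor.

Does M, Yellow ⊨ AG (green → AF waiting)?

Violated

States satisfying green → AF waiting: {Red, RedYellow}.
States satisfying AG (green → AF waiting): ∅.
Off is reachable from Yellow and violates green → AF waiting, so AG fails at Yellow.
Yellow ∉ Sat(AG (green → AF waiting)).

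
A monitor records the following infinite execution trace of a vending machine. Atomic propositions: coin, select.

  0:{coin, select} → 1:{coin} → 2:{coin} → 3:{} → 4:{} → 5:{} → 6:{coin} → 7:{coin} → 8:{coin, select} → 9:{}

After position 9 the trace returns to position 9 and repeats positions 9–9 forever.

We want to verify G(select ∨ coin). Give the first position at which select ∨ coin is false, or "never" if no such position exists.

3

Check select ∨ coin at each position in order: 0 ✓, 1 ✓, 2 ✓.
At position 3 the labels are {}, so select ∨ coin is false there. This is the first violation.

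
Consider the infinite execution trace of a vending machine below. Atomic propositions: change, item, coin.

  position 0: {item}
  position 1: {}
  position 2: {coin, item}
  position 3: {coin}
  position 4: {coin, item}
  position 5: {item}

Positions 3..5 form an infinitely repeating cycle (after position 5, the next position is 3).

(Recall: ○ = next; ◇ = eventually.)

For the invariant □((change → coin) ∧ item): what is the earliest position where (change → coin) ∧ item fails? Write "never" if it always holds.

Check (change → coin) ∧ item at each position in order: 0 ✓.
At position 1 the labels are {}, so (change → coin) ∧ item is false there. This is the first violation.

1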